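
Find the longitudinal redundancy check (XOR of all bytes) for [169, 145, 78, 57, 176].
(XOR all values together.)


XOR chain: 169 ^ 145 ^ 78 ^ 57 ^ 176 = 255

255


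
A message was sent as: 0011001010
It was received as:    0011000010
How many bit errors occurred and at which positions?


XOR: 0000001000

1 error(s) at position(s): 6


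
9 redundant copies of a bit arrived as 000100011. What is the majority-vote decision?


Ones: 3 out of 9
Threshold: 5

0 (3/9 voted 1)


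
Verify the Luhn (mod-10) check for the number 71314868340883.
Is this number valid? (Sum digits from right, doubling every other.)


Luhn sum = 68
68 mod 10 = 8

Invalid (Luhn sum mod 10 = 8)


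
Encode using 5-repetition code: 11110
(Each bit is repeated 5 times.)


Each bit -> 5 copies

1111111111111111111100000


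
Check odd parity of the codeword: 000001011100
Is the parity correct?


Number of 1s: 4

No, parity error (4 ones)


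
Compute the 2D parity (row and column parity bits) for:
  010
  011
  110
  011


Row parities: 1000
Column parities: 100

Row P: 1000, Col P: 100, Corner: 1


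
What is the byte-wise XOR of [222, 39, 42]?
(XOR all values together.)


XOR chain: 222 ^ 39 ^ 42 = 211

211


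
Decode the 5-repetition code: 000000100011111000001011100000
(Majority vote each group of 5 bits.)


Groups: 00000, 01000, 11111, 00000, 10111, 00000
Majority votes: 001010

001010


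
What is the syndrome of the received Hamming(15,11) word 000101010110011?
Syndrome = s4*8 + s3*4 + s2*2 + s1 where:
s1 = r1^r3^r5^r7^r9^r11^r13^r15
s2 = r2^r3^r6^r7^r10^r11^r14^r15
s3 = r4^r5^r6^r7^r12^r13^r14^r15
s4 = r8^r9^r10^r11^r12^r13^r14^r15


s1=0, s2=1, s3=0, s4=1

Syndrome = 10 (error at position 10)


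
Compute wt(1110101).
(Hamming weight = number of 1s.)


Counting 1s in 1110101

5


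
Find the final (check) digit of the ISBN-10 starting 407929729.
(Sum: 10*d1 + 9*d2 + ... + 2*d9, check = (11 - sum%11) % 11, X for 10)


Weighted sum: 268
268 mod 11 = 4

Check digit: 7


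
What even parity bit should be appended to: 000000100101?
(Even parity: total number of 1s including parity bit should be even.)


Number of 1s in data: 3
Parity bit: 1

1


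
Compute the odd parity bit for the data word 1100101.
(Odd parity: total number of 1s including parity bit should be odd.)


Number of 1s in data: 4
Parity bit: 1

1


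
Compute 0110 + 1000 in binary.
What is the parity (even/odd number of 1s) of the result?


0110 = 6
1000 = 8
Sum = 14 = 1110
1s count = 3

odd parity (3 ones in 1110)


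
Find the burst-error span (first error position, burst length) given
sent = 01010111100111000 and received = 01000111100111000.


XOR: 00010000000000000

Burst at position 3, length 1


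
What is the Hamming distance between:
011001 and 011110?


XOR: 000111
Count of 1s: 3

3


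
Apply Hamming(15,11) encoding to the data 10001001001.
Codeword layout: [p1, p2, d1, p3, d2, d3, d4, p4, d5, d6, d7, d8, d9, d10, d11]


Parity bits: p1=1, p2=0, p3=0, p4=1

101000011001001


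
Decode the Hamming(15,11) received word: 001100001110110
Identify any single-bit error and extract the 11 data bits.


Syndrome = 12: error at position 12

Data: 10001111110 (corrected bit 12)


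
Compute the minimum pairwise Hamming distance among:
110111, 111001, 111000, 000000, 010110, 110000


Comparing all pairs, minimum distance: 1
Can detect 0 errors, correct 0 errors

1


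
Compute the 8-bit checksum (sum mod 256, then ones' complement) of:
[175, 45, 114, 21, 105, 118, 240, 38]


Sum = 856 mod 256 = 88
Complement = 167

167


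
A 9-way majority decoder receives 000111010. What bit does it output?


Ones: 4 out of 9
Threshold: 5

0 (4/9 voted 1)


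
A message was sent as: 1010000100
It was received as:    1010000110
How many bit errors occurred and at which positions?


XOR: 0000000010

1 error(s) at position(s): 8


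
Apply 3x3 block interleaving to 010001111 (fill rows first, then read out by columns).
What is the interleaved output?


Matrix:
  010
  001
  111
Read columns: 001101011

001101011


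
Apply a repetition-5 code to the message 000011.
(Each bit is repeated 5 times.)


Each bit -> 5 copies

000000000000000000001111111111


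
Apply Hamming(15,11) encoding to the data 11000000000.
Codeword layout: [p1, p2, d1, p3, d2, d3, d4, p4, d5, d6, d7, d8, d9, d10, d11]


Parity bits: p1=0, p2=1, p3=1, p4=0

011110000000000


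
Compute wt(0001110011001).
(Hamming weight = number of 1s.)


Counting 1s in 0001110011001

6


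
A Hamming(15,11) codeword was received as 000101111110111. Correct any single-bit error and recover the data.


Syndrome = 9: error at position 9

Data: 00110110111 (corrected bit 9)


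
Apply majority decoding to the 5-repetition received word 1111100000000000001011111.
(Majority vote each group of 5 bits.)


Groups: 11111, 00000, 00000, 00010, 11111
Majority votes: 10001

10001


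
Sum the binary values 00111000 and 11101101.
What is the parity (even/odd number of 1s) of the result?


00111000 = 56
11101101 = 237
Sum = 293 = 100100101
1s count = 4

even parity (4 ones in 100100101)


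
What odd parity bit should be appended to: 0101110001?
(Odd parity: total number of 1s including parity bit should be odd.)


Number of 1s in data: 5
Parity bit: 0

0


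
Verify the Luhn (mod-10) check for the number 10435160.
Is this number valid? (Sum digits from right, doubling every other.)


Luhn sum = 18
18 mod 10 = 8

Invalid (Luhn sum mod 10 = 8)


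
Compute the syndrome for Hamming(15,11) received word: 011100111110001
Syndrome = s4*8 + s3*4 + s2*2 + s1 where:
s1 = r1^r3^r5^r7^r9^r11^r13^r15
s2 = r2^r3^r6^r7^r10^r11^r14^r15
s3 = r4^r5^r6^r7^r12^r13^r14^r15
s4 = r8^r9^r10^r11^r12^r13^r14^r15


s1=1, s2=0, s3=1, s4=1

Syndrome = 13 (error at position 13)


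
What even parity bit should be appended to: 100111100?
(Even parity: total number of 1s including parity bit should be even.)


Number of 1s in data: 5
Parity bit: 1

1


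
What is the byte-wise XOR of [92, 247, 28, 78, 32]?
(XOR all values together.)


XOR chain: 92 ^ 247 ^ 28 ^ 78 ^ 32 = 217

217


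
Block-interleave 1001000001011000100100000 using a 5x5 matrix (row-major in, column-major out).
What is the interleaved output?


Matrix:
  10010
  00001
  01100
  01001
  00000
Read columns: 1000000110001001000001010

1000000110001001000001010


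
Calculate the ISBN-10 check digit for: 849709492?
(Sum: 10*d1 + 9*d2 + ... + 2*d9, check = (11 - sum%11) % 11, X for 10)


Weighted sum: 329
329 mod 11 = 10

Check digit: 1


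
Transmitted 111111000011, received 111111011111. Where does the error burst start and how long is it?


XOR: 000000011100

Burst at position 7, length 3


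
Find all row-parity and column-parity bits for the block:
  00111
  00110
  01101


Row parities: 101
Column parities: 01100

Row P: 101, Col P: 01100, Corner: 0


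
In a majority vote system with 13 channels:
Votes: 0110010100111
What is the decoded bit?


Ones: 7 out of 13
Threshold: 7

1 (7/13 voted 1)


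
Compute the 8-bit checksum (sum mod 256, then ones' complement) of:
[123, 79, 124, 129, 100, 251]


Sum = 806 mod 256 = 38
Complement = 217

217


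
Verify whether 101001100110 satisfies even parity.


Number of 1s: 6

Yes, parity is correct (6 ones)


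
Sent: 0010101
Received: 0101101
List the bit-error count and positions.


XOR: 0111000

3 error(s) at position(s): 1, 2, 3


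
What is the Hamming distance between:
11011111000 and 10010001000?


XOR: 01001110000
Count of 1s: 4

4


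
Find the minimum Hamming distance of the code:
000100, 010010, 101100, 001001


Comparing all pairs, minimum distance: 2
Can detect 1 errors, correct 0 errors

2


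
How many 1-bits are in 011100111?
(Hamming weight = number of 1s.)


Counting 1s in 011100111

6


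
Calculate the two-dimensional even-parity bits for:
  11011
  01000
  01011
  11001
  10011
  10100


Row parities: 011110
Column parities: 00110

Row P: 011110, Col P: 00110, Corner: 0


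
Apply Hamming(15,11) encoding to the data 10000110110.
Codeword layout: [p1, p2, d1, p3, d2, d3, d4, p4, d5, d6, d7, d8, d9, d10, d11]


Parity bits: p1=1, p2=0, p3=0, p4=0

101000000110110


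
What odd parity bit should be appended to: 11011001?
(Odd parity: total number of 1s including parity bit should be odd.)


Number of 1s in data: 5
Parity bit: 0

0


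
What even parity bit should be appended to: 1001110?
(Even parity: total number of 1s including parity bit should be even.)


Number of 1s in data: 4
Parity bit: 0

0


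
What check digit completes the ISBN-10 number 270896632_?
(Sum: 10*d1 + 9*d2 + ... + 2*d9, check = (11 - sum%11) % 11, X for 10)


Weighted sum: 260
260 mod 11 = 7

Check digit: 4


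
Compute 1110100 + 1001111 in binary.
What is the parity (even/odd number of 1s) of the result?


1110100 = 116
1001111 = 79
Sum = 195 = 11000011
1s count = 4

even parity (4 ones in 11000011)


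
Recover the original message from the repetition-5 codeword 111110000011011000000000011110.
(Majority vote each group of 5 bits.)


Groups: 11111, 00000, 11011, 00000, 00000, 11110
Majority votes: 101001

101001


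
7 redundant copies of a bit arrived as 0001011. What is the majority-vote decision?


Ones: 3 out of 7
Threshold: 4

0 (3/7 voted 1)


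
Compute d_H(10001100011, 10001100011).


XOR: 00000000000
Count of 1s: 0

0


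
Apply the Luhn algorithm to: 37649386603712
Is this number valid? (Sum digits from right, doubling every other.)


Luhn sum = 65
65 mod 10 = 5

Invalid (Luhn sum mod 10 = 5)


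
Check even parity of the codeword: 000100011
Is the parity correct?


Number of 1s: 3

No, parity error (3 ones)


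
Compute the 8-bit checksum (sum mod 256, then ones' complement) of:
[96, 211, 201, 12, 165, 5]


Sum = 690 mod 256 = 178
Complement = 77

77


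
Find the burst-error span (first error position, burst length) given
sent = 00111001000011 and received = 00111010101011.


XOR: 00000011101000

Burst at position 6, length 5


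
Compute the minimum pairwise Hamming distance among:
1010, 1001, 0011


Comparing all pairs, minimum distance: 2
Can detect 1 errors, correct 0 errors

2


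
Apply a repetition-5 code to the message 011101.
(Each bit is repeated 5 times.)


Each bit -> 5 copies

000001111111111111110000011111


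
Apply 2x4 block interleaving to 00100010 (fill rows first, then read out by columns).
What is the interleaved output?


Matrix:
  0010
  0010
Read columns: 00001100

00001100


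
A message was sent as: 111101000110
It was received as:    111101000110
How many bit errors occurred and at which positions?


XOR: 000000000000

0 errors (received matches sent)


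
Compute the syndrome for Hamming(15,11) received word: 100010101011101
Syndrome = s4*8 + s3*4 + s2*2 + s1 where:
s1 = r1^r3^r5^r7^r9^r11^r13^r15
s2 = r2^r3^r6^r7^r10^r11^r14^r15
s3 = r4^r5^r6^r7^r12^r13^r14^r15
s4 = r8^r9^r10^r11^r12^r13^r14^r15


s1=1, s2=1, s3=1, s4=1

Syndrome = 15 (error at position 15)


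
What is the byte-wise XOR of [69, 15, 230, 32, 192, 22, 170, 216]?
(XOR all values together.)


XOR chain: 69 ^ 15 ^ 230 ^ 32 ^ 192 ^ 22 ^ 170 ^ 216 = 40

40


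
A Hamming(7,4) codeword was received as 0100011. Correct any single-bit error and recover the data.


Syndrome = 3: error at position 3

Data: 1011 (corrected bit 3)


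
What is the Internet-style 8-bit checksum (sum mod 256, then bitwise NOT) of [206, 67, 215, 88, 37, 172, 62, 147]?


Sum = 994 mod 256 = 226
Complement = 29

29


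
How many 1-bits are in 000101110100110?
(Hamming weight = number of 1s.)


Counting 1s in 000101110100110

7


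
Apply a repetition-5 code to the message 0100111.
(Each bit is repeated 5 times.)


Each bit -> 5 copies

00000111110000000000111111111111111


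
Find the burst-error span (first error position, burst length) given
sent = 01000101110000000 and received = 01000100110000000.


XOR: 00000001000000000

Burst at position 7, length 1


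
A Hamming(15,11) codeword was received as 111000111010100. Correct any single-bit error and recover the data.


Syndrome = 0: no error detected

Data: 10011010100 (no errors)


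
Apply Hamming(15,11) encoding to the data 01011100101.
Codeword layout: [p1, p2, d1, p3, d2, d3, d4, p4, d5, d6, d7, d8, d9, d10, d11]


Parity bits: p1=1, p2=1, p3=0, p4=0

110010101100101


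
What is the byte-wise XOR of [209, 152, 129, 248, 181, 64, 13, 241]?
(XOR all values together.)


XOR chain: 209 ^ 152 ^ 129 ^ 248 ^ 181 ^ 64 ^ 13 ^ 241 = 57

57


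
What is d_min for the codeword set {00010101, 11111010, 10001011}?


Comparing all pairs, minimum distance: 4
Can detect 3 errors, correct 1 errors

4


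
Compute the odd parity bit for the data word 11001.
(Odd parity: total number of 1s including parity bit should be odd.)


Number of 1s in data: 3
Parity bit: 0

0


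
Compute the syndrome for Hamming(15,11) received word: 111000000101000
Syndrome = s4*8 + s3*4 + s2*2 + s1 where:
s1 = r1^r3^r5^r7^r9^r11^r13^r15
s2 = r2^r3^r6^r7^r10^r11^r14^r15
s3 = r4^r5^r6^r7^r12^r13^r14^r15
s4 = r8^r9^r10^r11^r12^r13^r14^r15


s1=0, s2=1, s3=1, s4=0

Syndrome = 6 (error at position 6)


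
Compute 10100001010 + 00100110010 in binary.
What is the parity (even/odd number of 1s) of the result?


10100001010 = 1290
00100110010 = 306
Sum = 1596 = 11000111100
1s count = 6

even parity (6 ones in 11000111100)


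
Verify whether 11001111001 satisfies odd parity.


Number of 1s: 7

Yes, parity is correct (7 ones)


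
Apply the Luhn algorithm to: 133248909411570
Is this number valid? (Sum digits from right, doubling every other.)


Luhn sum = 64
64 mod 10 = 4

Invalid (Luhn sum mod 10 = 4)


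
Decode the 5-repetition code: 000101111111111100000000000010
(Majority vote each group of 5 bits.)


Groups: 00010, 11111, 11111, 10000, 00000, 00010
Majority votes: 011000

011000


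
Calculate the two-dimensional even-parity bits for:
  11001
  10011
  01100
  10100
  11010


Row parities: 11001
Column parities: 01000

Row P: 11001, Col P: 01000, Corner: 1


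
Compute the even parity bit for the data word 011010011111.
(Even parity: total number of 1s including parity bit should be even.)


Number of 1s in data: 8
Parity bit: 0

0


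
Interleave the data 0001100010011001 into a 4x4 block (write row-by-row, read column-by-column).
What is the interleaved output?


Matrix:
  0001
  1000
  1001
  1001
Read columns: 0111000000001011

0111000000001011


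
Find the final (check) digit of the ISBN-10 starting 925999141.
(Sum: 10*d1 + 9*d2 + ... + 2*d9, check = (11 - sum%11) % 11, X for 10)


Weighted sum: 328
328 mod 11 = 9

Check digit: 2


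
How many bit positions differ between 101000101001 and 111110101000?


XOR: 010110000001
Count of 1s: 4

4


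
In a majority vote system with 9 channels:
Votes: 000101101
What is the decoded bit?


Ones: 4 out of 9
Threshold: 5

0 (4/9 voted 1)


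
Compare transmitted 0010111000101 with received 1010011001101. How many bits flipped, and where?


XOR: 1000100001000

3 error(s) at position(s): 0, 4, 9


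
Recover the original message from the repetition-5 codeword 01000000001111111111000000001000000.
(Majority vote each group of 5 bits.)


Groups: 01000, 00000, 11111, 11111, 00000, 00010, 00000
Majority votes: 0011000

0011000


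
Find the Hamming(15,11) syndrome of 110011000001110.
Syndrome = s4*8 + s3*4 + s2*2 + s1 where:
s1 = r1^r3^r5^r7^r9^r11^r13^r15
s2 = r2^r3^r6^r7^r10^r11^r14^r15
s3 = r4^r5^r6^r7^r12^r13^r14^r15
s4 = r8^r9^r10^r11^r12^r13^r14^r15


s1=1, s2=1, s3=1, s4=1

Syndrome = 15 (error at position 15)


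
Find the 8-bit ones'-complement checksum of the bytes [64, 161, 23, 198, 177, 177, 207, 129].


Sum = 1136 mod 256 = 112
Complement = 143

143


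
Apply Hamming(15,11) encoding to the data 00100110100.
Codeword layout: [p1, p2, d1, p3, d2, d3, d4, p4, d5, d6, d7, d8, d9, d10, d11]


Parity bits: p1=0, p2=1, p3=0, p4=1

010001010110100


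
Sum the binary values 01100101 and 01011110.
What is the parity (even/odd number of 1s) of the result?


01100101 = 101
01011110 = 94
Sum = 195 = 11000011
1s count = 4

even parity (4 ones in 11000011)


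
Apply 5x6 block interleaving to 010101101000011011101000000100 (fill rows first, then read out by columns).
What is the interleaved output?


Matrix:
  010101
  101000
  011011
  101000
  000100
Read columns: 010101010001110100010010010100

010101010001110100010010010100


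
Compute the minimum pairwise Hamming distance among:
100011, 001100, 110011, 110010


Comparing all pairs, minimum distance: 1
Can detect 0 errors, correct 0 errors

1


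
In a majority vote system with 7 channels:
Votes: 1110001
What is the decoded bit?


Ones: 4 out of 7
Threshold: 4

1 (4/7 voted 1)


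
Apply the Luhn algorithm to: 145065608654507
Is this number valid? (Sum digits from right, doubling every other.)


Luhn sum = 63
63 mod 10 = 3

Invalid (Luhn sum mod 10 = 3)


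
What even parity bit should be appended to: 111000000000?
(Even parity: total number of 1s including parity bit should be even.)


Number of 1s in data: 3
Parity bit: 1

1


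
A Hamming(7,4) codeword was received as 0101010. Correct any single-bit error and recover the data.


Syndrome = 0: no error detected

Data: 0010 (no errors)


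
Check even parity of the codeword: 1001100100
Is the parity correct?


Number of 1s: 4

Yes, parity is correct (4 ones)


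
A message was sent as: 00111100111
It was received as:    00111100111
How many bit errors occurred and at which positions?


XOR: 00000000000

0 errors (received matches sent)


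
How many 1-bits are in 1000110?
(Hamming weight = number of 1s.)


Counting 1s in 1000110

3


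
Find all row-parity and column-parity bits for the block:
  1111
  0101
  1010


Row parities: 000
Column parities: 0000

Row P: 000, Col P: 0000, Corner: 0


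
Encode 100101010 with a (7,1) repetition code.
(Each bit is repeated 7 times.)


Each bit -> 7 copies

111111100000000000000111111100000001111111000000011111110000000


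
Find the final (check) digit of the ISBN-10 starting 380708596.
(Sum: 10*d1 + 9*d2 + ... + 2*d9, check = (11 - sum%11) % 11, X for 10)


Weighted sum: 250
250 mod 11 = 8

Check digit: 3


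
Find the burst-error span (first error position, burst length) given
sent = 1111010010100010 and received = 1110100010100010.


XOR: 0001110000000000

Burst at position 3, length 3


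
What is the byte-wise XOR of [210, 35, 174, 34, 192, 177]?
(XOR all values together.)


XOR chain: 210 ^ 35 ^ 174 ^ 34 ^ 192 ^ 177 = 12

12


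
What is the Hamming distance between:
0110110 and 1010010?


XOR: 1100100
Count of 1s: 3

3


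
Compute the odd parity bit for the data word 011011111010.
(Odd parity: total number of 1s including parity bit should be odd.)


Number of 1s in data: 8
Parity bit: 1

1


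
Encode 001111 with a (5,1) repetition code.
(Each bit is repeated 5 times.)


Each bit -> 5 copies

000000000011111111111111111111


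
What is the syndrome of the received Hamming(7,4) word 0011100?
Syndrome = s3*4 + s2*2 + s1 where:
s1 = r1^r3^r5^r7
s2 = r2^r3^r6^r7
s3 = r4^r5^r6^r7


s1=0, s2=1, s3=0

Syndrome = 2 (error at position 2)


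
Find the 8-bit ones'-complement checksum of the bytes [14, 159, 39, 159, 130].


Sum = 501 mod 256 = 245
Complement = 10

10


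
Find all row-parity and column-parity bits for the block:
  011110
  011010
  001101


Row parities: 011
Column parities: 001001

Row P: 011, Col P: 001001, Corner: 0


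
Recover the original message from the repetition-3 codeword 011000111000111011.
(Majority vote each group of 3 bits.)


Groups: 011, 000, 111, 000, 111, 011
Majority votes: 101011

101011


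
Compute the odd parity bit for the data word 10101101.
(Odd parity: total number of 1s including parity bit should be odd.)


Number of 1s in data: 5
Parity bit: 0

0


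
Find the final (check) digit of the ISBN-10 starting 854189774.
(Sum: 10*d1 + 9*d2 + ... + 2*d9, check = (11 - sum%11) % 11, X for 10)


Weighted sum: 314
314 mod 11 = 6

Check digit: 5


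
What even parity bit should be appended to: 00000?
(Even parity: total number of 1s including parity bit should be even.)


Number of 1s in data: 0
Parity bit: 0

0


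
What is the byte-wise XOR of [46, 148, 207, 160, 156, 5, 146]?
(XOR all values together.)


XOR chain: 46 ^ 148 ^ 207 ^ 160 ^ 156 ^ 5 ^ 146 = 222

222


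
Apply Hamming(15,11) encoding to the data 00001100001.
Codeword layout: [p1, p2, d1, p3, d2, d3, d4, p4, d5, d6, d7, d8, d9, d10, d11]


Parity bits: p1=0, p2=0, p3=1, p4=1

000100011100001


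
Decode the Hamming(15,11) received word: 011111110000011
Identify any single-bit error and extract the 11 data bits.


Syndrome = 8: error at position 8

Data: 11110000011 (corrected bit 8)


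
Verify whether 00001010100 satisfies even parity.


Number of 1s: 3

No, parity error (3 ones)


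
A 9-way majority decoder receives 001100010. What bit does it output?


Ones: 3 out of 9
Threshold: 5

0 (3/9 voted 1)


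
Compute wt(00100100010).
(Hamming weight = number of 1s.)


Counting 1s in 00100100010

3


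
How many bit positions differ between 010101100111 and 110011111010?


XOR: 100110011101
Count of 1s: 7

7


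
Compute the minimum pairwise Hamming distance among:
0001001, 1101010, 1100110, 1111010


Comparing all pairs, minimum distance: 1
Can detect 0 errors, correct 0 errors

1


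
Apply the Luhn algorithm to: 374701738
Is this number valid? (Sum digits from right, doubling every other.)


Luhn sum = 40
40 mod 10 = 0

Valid (Luhn sum mod 10 = 0)


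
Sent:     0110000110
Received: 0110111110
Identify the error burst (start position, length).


XOR: 0000111000

Burst at position 4, length 3


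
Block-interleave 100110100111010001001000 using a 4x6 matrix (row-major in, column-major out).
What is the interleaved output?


Matrix:
  100110
  100111
  010001
  001000
Read columns: 110000100001110011000110

110000100001110011000110


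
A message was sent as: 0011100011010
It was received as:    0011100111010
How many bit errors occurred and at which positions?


XOR: 0000000100000

1 error(s) at position(s): 7


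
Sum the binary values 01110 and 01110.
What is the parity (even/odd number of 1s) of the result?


01110 = 14
01110 = 14
Sum = 28 = 11100
1s count = 3

odd parity (3 ones in 11100)


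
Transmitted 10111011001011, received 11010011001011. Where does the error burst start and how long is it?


XOR: 01101000000000

Burst at position 1, length 4


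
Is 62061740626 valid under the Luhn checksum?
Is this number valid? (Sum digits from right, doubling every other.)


Luhn sum = 39
39 mod 10 = 9

Invalid (Luhn sum mod 10 = 9)


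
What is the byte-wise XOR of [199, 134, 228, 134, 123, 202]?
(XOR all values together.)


XOR chain: 199 ^ 134 ^ 228 ^ 134 ^ 123 ^ 202 = 146

146


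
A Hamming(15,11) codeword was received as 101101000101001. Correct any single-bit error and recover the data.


Syndrome = 9: error at position 9

Data: 10101101001 (corrected bit 9)


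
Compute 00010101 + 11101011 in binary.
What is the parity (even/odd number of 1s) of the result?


00010101 = 21
11101011 = 235
Sum = 256 = 100000000
1s count = 1

odd parity (1 ones in 100000000)


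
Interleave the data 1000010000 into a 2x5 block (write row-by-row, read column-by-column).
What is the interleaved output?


Matrix:
  10000
  10000
Read columns: 1100000000

1100000000


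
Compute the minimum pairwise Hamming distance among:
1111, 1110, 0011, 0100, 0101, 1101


Comparing all pairs, minimum distance: 1
Can detect 0 errors, correct 0 errors

1


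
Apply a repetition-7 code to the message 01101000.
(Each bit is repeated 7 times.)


Each bit -> 7 copies

00000001111111111111100000001111111000000000000000000000


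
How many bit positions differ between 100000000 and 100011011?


XOR: 000011011
Count of 1s: 4

4


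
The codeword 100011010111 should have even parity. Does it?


Number of 1s: 7

No, parity error (7 ones)


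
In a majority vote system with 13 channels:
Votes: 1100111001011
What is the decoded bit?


Ones: 8 out of 13
Threshold: 7

1 (8/13 voted 1)


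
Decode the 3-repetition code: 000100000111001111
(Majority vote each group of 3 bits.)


Groups: 000, 100, 000, 111, 001, 111
Majority votes: 000101

000101


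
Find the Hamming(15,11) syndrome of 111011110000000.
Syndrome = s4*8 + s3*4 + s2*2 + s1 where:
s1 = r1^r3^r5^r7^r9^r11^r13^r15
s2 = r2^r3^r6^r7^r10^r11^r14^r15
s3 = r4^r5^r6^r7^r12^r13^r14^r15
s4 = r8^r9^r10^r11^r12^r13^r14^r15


s1=0, s2=0, s3=1, s4=1

Syndrome = 12 (error at position 12)


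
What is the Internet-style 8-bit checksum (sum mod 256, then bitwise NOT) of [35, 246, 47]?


Sum = 328 mod 256 = 72
Complement = 183

183


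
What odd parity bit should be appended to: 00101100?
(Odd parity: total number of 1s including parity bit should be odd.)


Number of 1s in data: 3
Parity bit: 0

0


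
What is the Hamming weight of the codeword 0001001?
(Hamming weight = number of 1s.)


Counting 1s in 0001001

2


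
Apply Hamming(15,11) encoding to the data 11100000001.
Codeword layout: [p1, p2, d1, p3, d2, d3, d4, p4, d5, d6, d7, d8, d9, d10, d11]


Parity bits: p1=1, p2=1, p3=1, p4=1

111111010000001


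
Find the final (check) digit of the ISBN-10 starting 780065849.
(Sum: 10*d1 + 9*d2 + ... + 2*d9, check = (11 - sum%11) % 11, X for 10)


Weighted sum: 265
265 mod 11 = 1

Check digit: X


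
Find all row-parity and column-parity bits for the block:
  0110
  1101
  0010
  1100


Row parities: 0110
Column parities: 0101

Row P: 0110, Col P: 0101, Corner: 0


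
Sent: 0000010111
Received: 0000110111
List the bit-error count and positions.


XOR: 0000100000

1 error(s) at position(s): 4


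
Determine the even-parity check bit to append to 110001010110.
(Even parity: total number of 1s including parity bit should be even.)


Number of 1s in data: 6
Parity bit: 0

0


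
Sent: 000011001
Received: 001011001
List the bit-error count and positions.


XOR: 001000000

1 error(s) at position(s): 2


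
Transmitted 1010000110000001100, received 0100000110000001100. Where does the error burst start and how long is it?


XOR: 1110000000000000000

Burst at position 0, length 3


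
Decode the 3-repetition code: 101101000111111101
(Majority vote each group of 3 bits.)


Groups: 101, 101, 000, 111, 111, 101
Majority votes: 110111

110111


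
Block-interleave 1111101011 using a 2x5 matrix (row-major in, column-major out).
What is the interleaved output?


Matrix:
  11111
  01011
Read columns: 1011101111

1011101111


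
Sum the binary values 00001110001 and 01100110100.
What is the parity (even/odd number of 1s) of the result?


00001110001 = 113
01100110100 = 820
Sum = 933 = 1110100101
1s count = 6

even parity (6 ones in 1110100101)


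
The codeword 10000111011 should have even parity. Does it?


Number of 1s: 6

Yes, parity is correct (6 ones)


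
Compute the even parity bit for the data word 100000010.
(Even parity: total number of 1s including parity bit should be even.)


Number of 1s in data: 2
Parity bit: 0

0


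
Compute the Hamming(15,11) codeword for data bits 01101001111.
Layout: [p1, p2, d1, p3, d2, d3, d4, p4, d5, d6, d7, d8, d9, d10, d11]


Parity bits: p1=0, p2=1, p3=0, p4=1

010011011001111


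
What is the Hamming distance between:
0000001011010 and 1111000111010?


XOR: 1111001100000
Count of 1s: 6

6


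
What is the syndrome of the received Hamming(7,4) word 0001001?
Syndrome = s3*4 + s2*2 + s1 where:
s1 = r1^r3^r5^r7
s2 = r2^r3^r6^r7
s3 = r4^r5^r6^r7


s1=1, s2=1, s3=0

Syndrome = 3 (error at position 3)


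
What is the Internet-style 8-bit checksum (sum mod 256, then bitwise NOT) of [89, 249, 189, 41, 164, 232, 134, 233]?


Sum = 1331 mod 256 = 51
Complement = 204

204


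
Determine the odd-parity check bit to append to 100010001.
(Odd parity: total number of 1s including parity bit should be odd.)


Number of 1s in data: 3
Parity bit: 0

0


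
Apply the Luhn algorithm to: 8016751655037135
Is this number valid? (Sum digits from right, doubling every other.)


Luhn sum = 59
59 mod 10 = 9

Invalid (Luhn sum mod 10 = 9)


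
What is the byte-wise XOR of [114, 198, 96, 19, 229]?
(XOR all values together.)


XOR chain: 114 ^ 198 ^ 96 ^ 19 ^ 229 = 34

34


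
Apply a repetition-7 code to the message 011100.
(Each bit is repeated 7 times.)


Each bit -> 7 copies

000000011111111111111111111100000000000000


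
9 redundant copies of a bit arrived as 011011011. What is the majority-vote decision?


Ones: 6 out of 9
Threshold: 5

1 (6/9 voted 1)


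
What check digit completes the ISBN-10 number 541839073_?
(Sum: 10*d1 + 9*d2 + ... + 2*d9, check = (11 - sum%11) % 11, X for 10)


Weighted sum: 240
240 mod 11 = 9

Check digit: 2


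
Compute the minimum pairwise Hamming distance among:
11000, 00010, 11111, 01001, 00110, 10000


Comparing all pairs, minimum distance: 1
Can detect 0 errors, correct 0 errors

1


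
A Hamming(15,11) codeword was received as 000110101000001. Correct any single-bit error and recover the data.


Syndrome = 0: no error detected

Data: 01011000001 (no errors)


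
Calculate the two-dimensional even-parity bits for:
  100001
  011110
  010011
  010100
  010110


Row parities: 00101
Column parities: 101110

Row P: 00101, Col P: 101110, Corner: 0


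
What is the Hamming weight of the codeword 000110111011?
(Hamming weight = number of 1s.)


Counting 1s in 000110111011

7


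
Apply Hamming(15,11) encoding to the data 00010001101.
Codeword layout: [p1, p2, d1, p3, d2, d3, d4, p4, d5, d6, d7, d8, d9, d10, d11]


Parity bits: p1=1, p2=0, p3=0, p4=1

100000110001101


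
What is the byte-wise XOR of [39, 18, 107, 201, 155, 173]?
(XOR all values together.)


XOR chain: 39 ^ 18 ^ 107 ^ 201 ^ 155 ^ 173 = 161

161


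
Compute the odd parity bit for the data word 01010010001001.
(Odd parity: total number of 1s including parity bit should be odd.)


Number of 1s in data: 5
Parity bit: 0

0


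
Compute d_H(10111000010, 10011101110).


XOR: 00100101100
Count of 1s: 4

4


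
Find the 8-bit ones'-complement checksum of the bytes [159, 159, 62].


Sum = 380 mod 256 = 124
Complement = 131

131


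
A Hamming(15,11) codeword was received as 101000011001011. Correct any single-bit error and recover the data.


Syndrome = 14: error at position 14

Data: 10001001001 (corrected bit 14)


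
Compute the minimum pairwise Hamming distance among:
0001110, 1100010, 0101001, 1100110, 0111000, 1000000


Comparing all pairs, minimum distance: 1
Can detect 0 errors, correct 0 errors

1


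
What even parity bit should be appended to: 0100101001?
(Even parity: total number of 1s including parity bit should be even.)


Number of 1s in data: 4
Parity bit: 0

0


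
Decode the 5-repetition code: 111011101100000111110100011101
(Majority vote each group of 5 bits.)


Groups: 11101, 11011, 00000, 11111, 01000, 11101
Majority votes: 110101

110101


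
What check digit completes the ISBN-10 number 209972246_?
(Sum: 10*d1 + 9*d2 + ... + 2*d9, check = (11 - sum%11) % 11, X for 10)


Weighted sum: 239
239 mod 11 = 8

Check digit: 3


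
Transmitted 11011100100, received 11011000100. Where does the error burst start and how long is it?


XOR: 00000100000

Burst at position 5, length 1


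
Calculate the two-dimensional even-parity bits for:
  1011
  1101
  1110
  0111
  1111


Row parities: 11110
Column parities: 0000

Row P: 11110, Col P: 0000, Corner: 0


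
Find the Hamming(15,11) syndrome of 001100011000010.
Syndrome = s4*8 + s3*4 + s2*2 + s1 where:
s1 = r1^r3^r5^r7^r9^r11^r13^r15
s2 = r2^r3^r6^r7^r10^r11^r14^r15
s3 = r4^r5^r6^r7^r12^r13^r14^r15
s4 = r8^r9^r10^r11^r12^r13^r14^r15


s1=0, s2=0, s3=0, s4=1

Syndrome = 8 (error at position 8)


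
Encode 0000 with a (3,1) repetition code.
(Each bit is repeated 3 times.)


Each bit -> 3 copies

000000000000


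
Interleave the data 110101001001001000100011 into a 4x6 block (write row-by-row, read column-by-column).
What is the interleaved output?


Matrix:
  110101
  001001
  001000
  100011
Read columns: 100110000110100000011101

100110000110100000011101


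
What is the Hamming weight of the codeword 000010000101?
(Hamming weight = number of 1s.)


Counting 1s in 000010000101

3


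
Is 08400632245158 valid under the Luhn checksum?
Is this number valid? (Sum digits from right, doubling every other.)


Luhn sum = 49
49 mod 10 = 9

Invalid (Luhn sum mod 10 = 9)


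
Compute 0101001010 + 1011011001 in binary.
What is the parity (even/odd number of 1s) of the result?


0101001010 = 330
1011011001 = 729
Sum = 1059 = 10000100011
1s count = 4

even parity (4 ones in 10000100011)


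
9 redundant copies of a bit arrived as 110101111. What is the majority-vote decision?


Ones: 7 out of 9
Threshold: 5

1 (7/9 voted 1)


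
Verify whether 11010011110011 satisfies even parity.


Number of 1s: 9

No, parity error (9 ones)


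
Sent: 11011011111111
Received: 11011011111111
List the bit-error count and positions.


XOR: 00000000000000

0 errors (received matches sent)


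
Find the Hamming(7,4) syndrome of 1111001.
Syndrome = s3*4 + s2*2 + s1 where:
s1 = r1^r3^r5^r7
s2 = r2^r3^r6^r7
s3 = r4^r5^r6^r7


s1=1, s2=1, s3=0

Syndrome = 3 (error at position 3)


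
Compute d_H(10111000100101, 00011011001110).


XOR: 10100011101011
Count of 1s: 8

8


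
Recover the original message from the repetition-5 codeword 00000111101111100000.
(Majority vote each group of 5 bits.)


Groups: 00000, 11110, 11111, 00000
Majority votes: 0110

0110


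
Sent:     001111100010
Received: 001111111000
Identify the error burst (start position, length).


XOR: 000000011010

Burst at position 7, length 4


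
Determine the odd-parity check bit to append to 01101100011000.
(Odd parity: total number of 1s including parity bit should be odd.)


Number of 1s in data: 6
Parity bit: 1

1


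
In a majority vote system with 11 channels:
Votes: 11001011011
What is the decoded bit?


Ones: 7 out of 11
Threshold: 6

1 (7/11 voted 1)


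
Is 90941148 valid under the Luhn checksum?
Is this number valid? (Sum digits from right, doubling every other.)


Luhn sum = 41
41 mod 10 = 1

Invalid (Luhn sum mod 10 = 1)


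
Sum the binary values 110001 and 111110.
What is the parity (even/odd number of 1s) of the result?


110001 = 49
111110 = 62
Sum = 111 = 1101111
1s count = 6

even parity (6 ones in 1101111)


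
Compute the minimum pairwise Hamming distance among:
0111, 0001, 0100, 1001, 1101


Comparing all pairs, minimum distance: 1
Can detect 0 errors, correct 0 errors

1


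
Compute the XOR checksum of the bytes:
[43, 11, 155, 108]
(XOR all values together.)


XOR chain: 43 ^ 11 ^ 155 ^ 108 = 215

215


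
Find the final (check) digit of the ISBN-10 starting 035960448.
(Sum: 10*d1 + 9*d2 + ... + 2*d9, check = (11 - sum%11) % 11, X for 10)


Weighted sum: 210
210 mod 11 = 1

Check digit: X


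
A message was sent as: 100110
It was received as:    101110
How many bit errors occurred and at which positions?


XOR: 001000

1 error(s) at position(s): 2


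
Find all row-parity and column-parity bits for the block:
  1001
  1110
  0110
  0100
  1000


Row parities: 01011
Column parities: 1101

Row P: 01011, Col P: 1101, Corner: 1


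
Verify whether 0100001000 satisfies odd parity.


Number of 1s: 2

No, parity error (2 ones)


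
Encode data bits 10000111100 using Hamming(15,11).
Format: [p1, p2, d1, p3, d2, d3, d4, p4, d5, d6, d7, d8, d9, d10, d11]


Parity bits: p1=1, p2=1, p3=0, p4=0

111000000111100


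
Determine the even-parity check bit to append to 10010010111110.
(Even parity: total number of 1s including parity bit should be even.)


Number of 1s in data: 8
Parity bit: 0

0


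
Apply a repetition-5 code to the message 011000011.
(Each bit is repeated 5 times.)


Each bit -> 5 copies

000001111111111000000000000000000001111111111


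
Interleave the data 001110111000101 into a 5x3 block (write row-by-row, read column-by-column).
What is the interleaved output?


Matrix:
  001
  110
  111
  000
  101
Read columns: 011010110010101

011010110010101


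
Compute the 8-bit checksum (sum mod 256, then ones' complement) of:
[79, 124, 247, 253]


Sum = 703 mod 256 = 191
Complement = 64

64


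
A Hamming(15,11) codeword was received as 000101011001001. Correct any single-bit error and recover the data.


Syndrome = 0: no error detected

Data: 00101001001 (no errors)


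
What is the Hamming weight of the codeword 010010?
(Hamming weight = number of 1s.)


Counting 1s in 010010

2


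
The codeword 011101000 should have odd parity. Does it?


Number of 1s: 4

No, parity error (4 ones)


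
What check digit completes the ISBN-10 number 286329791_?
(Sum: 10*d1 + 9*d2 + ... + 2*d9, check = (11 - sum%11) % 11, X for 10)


Weighted sum: 275
275 mod 11 = 0

Check digit: 0


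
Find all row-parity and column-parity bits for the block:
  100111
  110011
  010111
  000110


Row parities: 0000
Column parities: 000101

Row P: 0000, Col P: 000101, Corner: 0


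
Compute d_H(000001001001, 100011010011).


XOR: 100010011010
Count of 1s: 5

5


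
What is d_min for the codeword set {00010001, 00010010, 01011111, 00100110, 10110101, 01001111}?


Comparing all pairs, minimum distance: 1
Can detect 0 errors, correct 0 errors

1


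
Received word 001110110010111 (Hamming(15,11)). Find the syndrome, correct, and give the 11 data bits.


Syndrome = 10: error at position 10

Data: 11010110111 (corrected bit 10)


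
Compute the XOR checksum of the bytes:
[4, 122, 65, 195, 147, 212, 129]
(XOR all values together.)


XOR chain: 4 ^ 122 ^ 65 ^ 195 ^ 147 ^ 212 ^ 129 = 58

58


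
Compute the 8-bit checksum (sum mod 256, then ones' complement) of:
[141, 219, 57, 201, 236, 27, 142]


Sum = 1023 mod 256 = 255
Complement = 0

0


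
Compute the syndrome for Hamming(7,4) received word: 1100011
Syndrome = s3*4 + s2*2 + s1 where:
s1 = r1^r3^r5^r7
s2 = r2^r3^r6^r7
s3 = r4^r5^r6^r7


s1=0, s2=1, s3=0

Syndrome = 2 (error at position 2)


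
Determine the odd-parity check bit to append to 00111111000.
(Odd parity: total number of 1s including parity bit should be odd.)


Number of 1s in data: 6
Parity bit: 1

1


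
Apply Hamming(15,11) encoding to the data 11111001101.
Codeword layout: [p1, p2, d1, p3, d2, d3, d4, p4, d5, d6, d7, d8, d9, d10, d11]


Parity bits: p1=0, p2=0, p3=0, p4=0

001011101001101


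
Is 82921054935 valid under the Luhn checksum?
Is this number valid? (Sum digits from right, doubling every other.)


Luhn sum = 59
59 mod 10 = 9

Invalid (Luhn sum mod 10 = 9)
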